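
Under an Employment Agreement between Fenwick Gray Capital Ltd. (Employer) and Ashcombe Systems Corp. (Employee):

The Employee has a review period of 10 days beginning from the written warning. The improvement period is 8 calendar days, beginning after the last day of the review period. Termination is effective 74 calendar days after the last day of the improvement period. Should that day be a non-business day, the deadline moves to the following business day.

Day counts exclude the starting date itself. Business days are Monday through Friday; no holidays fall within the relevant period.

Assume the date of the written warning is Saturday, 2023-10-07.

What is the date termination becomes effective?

2024-01-08

The last day of the review period: 10 calendar days after 2023-10-07 is 2023-10-17.
The last day of the improvement period: 8 calendar days after 2023-10-17 is 2023-10-25.
The date termination becomes effective: 74 calendar days after 2023-10-25 is 2024-01-07. That falls on a Sunday, so it rolls to the next business day, Monday, 2024-01-08.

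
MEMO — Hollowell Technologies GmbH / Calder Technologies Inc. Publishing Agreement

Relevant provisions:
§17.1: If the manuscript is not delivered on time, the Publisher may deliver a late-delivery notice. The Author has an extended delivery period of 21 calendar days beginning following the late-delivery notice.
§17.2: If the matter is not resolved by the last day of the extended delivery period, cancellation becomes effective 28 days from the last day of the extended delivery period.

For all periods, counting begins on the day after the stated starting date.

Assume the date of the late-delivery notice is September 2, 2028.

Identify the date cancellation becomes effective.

October 21, 2028

Adding 21 calendar days to September 2, 2028 gives September 23, 2028, which is the last day of the extended delivery period.
The date cancellation becomes effective: 28 calendar days after September 23, 2028 is October 21, 2028.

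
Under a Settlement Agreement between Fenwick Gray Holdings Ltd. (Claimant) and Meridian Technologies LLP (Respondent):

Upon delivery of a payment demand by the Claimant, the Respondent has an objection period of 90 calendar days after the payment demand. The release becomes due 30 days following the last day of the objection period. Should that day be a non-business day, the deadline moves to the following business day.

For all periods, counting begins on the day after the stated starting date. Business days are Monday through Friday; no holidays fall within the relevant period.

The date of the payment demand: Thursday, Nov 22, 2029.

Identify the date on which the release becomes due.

The last day of the objection period: Nov 22, 2029 + 90 days = Feb 20, 2030.
The date on which the release becomes due: 30 calendar days after Feb 20, 2030 is Mar 22, 2030. Mar 22, 2030 is a Friday, so no roll-forward applies.

Mar 22, 2030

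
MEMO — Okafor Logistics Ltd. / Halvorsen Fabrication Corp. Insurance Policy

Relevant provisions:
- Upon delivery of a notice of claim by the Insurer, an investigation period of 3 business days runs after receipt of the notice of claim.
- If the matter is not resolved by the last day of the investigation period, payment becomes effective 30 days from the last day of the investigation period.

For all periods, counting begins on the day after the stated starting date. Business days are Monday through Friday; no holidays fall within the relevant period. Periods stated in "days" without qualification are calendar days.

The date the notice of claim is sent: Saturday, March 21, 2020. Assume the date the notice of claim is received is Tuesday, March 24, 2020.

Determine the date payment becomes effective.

April 26, 2020

From Tuesday, March 24, 2020, 3 business days (Mar 25, Mar 26, Mar 27, skipping weekends) brings us to Friday, March 27, 2020, which is the last day of the investigation period.
The date payment becomes effective: 30 calendar days after March 27, 2020 is April 26, 2020.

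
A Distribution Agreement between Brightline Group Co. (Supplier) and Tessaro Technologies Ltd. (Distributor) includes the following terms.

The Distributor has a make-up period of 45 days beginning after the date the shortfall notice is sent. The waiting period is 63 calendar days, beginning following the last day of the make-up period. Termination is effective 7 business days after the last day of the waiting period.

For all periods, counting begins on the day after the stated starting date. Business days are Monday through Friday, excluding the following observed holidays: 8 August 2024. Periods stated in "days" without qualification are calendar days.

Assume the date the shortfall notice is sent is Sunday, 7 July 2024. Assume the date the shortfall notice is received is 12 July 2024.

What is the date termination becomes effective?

1 November 2024

The last day of the make-up period: 45 calendar days after 7 July 2024 is 21 August 2024.
Adding 63 calendar days to 21 August 2024 gives 23 October 2024, which is the last day of the waiting period.
The date termination becomes effective: 7 business days after Wednesday, 23 October 2024, skipping weekends — Oct 24, Oct 25, Oct 28, Oct 29, Oct 30, Oct 31, Nov 1 — lands on Friday, 1 November 2024.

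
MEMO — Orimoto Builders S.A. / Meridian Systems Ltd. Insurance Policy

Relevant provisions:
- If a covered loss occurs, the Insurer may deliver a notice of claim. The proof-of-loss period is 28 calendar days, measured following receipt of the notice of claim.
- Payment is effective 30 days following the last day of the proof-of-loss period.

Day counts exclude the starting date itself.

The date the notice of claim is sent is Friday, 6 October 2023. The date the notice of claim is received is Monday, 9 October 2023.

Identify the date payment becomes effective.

The last day of the proof-of-loss period: 28 calendar days after 9 October 2023 is 6 November 2023.
Adding 30 calendar days to 6 November 2023 gives 6 December 2023, which is the date payment becomes effective.

6 December 2023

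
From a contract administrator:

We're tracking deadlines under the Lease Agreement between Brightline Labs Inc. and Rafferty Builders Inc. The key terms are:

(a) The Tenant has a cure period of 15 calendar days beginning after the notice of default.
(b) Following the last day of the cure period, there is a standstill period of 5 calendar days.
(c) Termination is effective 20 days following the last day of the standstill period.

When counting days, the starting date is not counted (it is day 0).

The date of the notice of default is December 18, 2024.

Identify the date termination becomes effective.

January 27, 2025

The last day of the cure period: 15 calendar days after December 18, 2024 is January 2, 2025.
The last day of the standstill period: January 2, 2025 + 5 days = January 7, 2025.
The date termination becomes effective: 20 calendar days after January 7, 2025 is January 27, 2025.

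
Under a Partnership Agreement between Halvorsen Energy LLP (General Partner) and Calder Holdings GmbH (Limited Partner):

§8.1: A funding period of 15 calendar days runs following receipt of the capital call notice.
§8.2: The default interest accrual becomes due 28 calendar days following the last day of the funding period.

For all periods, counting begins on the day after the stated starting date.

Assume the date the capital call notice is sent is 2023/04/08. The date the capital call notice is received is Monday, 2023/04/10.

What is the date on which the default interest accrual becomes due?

The last day of the funding period: 2023/04/10 + 15 days = 2023/04/25.
The date on which the default interest accrual becomes due: 28 calendar days after 2023/04/25 is 2023/05/23.

2023/05/23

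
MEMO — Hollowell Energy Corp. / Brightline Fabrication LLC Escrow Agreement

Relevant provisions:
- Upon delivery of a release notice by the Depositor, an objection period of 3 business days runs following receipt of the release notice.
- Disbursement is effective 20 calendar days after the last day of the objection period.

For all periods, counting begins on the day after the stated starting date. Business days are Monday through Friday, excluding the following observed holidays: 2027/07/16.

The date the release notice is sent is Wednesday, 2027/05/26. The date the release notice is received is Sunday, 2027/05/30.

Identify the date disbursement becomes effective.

The last day of the objection period: counting 3 business days from Sunday, 2027/05/30 (May 31, Jun 1, Jun 2, skipping weekends) reaches Wednesday, 2027/06/02.
Adding 20 calendar days to 2027/06/02 gives 2027/06/22, which is the date disbursement becomes effective.

2027/06/22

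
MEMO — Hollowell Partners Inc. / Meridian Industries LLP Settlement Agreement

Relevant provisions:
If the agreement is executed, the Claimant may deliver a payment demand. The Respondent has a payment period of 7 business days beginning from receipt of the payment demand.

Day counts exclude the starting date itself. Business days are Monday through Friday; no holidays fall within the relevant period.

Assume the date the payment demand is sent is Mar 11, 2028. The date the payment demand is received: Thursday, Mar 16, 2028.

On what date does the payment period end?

The last day of the payment period: counting 7 business days from Thursday, Mar 16, 2028 (Mar 17, Mar 20, Mar 21, Mar 22, Mar 23, Mar 24, Mar 27, skipping weekends) reaches Monday, Mar 27, 2028.

Mar 27, 2028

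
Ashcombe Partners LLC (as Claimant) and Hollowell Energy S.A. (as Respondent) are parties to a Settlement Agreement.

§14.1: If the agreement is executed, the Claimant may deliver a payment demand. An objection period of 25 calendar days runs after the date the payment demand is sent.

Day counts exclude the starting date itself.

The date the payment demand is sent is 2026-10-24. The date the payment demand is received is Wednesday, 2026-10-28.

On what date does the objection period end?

2026-11-18

The last day of the objection period: 2026-10-24 + 25 days = 2026-11-18.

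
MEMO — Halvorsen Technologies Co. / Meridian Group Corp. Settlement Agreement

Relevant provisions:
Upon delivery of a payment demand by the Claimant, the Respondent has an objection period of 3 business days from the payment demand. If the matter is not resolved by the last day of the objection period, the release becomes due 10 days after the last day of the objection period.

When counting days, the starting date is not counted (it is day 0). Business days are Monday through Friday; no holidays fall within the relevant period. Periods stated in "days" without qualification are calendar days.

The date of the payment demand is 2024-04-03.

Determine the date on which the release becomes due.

2024-04-18

The last day of the objection period: counting 3 business days from Wednesday, 2024-04-03 (Apr 4, Apr 5, Apr 8, skipping weekends) reaches Monday, 2024-04-08.
The date on which the release becomes due: 2024-04-08 + 10 days = 2024-04-18.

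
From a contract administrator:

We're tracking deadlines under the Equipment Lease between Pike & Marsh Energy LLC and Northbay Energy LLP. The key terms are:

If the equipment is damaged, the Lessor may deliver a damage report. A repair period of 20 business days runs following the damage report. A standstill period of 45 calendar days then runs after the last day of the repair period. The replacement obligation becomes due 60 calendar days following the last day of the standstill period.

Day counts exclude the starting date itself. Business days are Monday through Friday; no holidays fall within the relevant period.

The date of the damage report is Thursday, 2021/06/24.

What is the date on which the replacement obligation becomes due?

The last day of the repair period: 20 business days after Thursday, 2021/06/24, skipping weekends — Jun 25, Jun 28, Jun 29, Jun 30, …, Jul 20, Jul 21, Jul 22 — lands on Thursday, 2021/07/22.
The last day of the standstill period: 45 calendar days after 2021/07/22 is 2021/09/05.
The date on which the replacement obligation becomes due: 2021/09/05 + 60 days = 2021/11/04.

2021/11/04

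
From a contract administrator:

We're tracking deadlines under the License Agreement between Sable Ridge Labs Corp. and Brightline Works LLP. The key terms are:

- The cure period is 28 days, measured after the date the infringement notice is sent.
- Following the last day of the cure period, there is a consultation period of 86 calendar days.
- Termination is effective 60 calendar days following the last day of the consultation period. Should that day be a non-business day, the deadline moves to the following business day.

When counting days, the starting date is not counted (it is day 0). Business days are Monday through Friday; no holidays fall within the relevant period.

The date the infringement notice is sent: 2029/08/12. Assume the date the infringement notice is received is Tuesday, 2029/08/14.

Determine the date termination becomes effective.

The last day of the cure period: 2029/08/12 + 28 days = 2029/09/09.
The last day of the consultation period: 86 calendar days after 2029/09/09 is 2029/12/04.
The date termination becomes effective: 2029/12/04 + 60 days = 2030/02/02. That falls on a Saturday, so it rolls to the next business day, Monday, 2030/02/04.

2030/02/04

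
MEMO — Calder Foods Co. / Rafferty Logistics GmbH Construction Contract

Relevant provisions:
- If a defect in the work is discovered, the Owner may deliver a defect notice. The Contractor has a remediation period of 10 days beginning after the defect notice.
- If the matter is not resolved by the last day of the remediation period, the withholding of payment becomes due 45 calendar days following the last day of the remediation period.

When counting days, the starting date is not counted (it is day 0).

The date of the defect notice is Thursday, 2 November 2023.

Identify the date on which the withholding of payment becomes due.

Adding 10 calendar days to 2 November 2023 gives 12 November 2023, which is the last day of the remediation period.
Adding 45 calendar days to 12 November 2023 gives 27 December 2023, which is the date on which the withholding of payment becomes due.

27 December 2023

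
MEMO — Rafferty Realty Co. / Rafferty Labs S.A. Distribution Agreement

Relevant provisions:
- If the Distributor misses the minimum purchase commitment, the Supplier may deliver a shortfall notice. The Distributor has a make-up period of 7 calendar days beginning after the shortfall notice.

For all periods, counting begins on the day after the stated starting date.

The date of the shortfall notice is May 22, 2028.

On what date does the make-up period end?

Adding 7 calendar days to May 22, 2028 gives May 29, 2028, which is the last day of the make-up period.

May 29, 2028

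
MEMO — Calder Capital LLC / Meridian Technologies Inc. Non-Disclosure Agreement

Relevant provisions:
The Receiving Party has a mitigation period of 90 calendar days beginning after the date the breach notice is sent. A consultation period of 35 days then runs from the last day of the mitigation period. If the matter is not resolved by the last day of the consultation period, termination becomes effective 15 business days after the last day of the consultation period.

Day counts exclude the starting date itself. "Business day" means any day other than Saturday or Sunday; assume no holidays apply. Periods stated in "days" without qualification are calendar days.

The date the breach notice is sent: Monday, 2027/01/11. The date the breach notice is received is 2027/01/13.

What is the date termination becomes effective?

2027/06/04

The last day of the mitigation period: 90 calendar days after 2027/01/11 is 2027/04/11.
The last day of the consultation period: 2027/04/11 + 35 days = 2027/05/16.
From Sunday, 2027/05/16, 15 business days (May 17, May 18, May 19, May 20, …, Jun 2, Jun 3, Jun 4, skipping weekends) brings us to Friday, 2027/06/04, which is the date termination becomes effective.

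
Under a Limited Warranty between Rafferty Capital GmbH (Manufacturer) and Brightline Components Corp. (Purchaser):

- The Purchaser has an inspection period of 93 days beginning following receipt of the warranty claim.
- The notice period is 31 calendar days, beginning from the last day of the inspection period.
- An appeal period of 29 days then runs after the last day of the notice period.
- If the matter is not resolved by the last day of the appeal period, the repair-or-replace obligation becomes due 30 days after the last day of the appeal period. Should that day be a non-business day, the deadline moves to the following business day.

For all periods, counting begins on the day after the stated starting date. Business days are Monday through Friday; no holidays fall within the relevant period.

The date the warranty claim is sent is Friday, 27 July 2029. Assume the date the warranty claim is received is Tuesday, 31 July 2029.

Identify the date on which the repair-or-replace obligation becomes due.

Adding 93 calendar days to 31 July 2029 gives 1 November 2029, which is the last day of the inspection period.
Adding 31 calendar days to 1 November 2029 gives 2 December 2029, which is the last day of the notice period.
The last day of the appeal period: 29 calendar days after 2 December 2029 is 31 December 2029.
Adding 30 calendar days to 31 December 2029 gives 30 January 2030, which is the date on which the repair-or-replace obligation becomes due. 30 January 2030 is a Wednesday, so no roll-forward applies.

30 January 2030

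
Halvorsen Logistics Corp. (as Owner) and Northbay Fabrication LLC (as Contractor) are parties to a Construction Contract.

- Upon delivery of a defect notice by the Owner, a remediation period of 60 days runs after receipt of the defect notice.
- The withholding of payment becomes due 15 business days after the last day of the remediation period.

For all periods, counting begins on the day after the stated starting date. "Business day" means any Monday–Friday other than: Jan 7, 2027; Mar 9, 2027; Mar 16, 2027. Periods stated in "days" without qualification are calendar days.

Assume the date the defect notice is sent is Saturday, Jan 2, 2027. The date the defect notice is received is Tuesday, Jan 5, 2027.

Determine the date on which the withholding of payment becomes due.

The last day of the remediation period: Jan 5, 2027 + 60 days = Mar 6, 2027.
From Saturday, Mar 6, 2027, 15 business days (Mar 8, Mar 10, Mar 11, Mar 12, …, Mar 26, Mar 29, Mar 30, skipping weekends and the listed holidays on Mar 9, Mar 16) brings us to Tuesday, Mar 30, 2027, which is the date on which the withholding of payment becomes due.

Mar 30, 2027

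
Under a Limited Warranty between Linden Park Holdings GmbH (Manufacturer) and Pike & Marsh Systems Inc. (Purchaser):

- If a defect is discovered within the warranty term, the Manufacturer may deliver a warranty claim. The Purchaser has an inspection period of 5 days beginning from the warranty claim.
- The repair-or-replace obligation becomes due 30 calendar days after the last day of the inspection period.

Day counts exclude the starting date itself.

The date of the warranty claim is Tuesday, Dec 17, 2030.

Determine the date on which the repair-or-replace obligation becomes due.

Jan 21, 2031

The last day of the inspection period: Dec 17, 2030 + 5 days = Dec 22, 2030.
Adding 30 calendar days to Dec 22, 2030 gives Jan 21, 2031, which is the date on which the repair-or-replace obligation becomes due.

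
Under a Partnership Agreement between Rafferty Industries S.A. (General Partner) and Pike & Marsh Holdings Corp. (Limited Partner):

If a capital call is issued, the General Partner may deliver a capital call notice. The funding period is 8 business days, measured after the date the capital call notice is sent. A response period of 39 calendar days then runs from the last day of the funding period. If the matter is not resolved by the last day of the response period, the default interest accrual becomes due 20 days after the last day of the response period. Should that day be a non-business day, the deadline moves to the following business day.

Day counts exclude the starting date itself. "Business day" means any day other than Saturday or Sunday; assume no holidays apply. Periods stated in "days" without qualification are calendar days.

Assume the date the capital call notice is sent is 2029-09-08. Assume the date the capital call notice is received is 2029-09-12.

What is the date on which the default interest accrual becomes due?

The last day of the funding period: 8 business days after Saturday, 2029-09-08, skipping weekends — Sep 10, Sep 11, Sep 12, Sep 13, Sep 14, Sep 17, Sep 18, Sep 19 — lands on Wednesday, 2029-09-19.
The last day of the response period: 2029-09-19 + 39 days = 2029-10-28.
The date on which the default interest accrual becomes due: 2029-10-28 + 20 days = 2029-11-17. That falls on a Saturday, so it rolls to the next business day, Monday, 2029-11-19.

2029-11-19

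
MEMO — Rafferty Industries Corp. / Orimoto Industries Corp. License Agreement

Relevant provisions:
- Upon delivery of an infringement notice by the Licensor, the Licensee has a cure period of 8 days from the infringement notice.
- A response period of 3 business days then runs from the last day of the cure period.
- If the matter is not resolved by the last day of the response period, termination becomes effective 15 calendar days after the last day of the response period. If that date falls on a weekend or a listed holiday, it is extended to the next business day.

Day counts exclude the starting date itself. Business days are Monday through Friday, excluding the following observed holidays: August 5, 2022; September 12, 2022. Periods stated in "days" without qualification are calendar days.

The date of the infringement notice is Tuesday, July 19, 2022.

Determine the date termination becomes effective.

August 16, 2022

The last day of the cure period: 8 calendar days after July 19, 2022 is July 27, 2022.
The last day of the response period: counting 3 business days from Wednesday, July 27, 2022 (Jul 28, Jul 29, Aug 1, skipping weekends) reaches Monday, August 1, 2022.
The date termination becomes effective: August 1, 2022 + 15 days = August 16, 2022. August 16, 2022 is a Tuesday and is not a listed holiday, so no roll-forward applies.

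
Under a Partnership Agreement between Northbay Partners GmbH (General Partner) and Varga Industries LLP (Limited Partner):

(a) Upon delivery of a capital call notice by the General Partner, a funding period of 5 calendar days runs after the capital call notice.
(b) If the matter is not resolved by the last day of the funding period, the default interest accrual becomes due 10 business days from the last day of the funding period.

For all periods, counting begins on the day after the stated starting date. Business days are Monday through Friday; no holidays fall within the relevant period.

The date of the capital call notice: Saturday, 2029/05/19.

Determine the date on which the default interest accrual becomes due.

2029/06/07

Adding 5 calendar days to 2029/05/19 gives 2029/05/24, which is the last day of the funding period.
The date on which the default interest accrual becomes due: counting 10 business days from Thursday, 2029/05/24 (May 25, May 28, May 29, May 30, May 31, Jun 1, Jun 4, Jun 5, Jun 6, Jun 7, skipping weekends) reaches Thursday, 2029/06/07.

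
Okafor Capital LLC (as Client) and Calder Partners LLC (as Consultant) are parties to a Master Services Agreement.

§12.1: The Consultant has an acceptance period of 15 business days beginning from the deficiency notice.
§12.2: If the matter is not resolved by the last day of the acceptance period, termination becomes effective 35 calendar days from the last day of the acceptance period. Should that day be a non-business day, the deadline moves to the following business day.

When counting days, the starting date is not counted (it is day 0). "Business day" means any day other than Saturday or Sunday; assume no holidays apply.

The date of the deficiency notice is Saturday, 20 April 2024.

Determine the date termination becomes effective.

14 June 2024

From Saturday, 20 April 2024, 15 business days (Apr 22, Apr 23, Apr 24, Apr 25, …, May 8, May 9, May 10, skipping weekends) brings us to Friday, 10 May 2024, which is the last day of the acceptance period.
Adding 35 calendar days to 10 May 2024 gives 14 June 2024, which is the date termination becomes effective. 14 June 2024 is a Friday, so no roll-forward applies.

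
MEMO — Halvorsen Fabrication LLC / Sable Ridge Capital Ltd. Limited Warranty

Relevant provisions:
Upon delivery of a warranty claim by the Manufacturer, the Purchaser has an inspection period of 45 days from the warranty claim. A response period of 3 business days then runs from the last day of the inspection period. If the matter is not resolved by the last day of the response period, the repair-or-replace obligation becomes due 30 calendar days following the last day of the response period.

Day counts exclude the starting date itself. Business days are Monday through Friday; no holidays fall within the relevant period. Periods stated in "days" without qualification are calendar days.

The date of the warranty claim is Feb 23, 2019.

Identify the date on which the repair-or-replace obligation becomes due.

May 12, 2019

The last day of the inspection period: Feb 23, 2019 + 45 days = Apr 9, 2019.
The last day of the response period: counting 3 business days from Tuesday, Apr 9, 2019 (Apr 10, Apr 11, Apr 12, skipping weekends) reaches Friday, Apr 12, 2019.
The date on which the repair-or-replace obligation becomes due: 30 calendar days after Apr 12, 2019 is May 12, 2019.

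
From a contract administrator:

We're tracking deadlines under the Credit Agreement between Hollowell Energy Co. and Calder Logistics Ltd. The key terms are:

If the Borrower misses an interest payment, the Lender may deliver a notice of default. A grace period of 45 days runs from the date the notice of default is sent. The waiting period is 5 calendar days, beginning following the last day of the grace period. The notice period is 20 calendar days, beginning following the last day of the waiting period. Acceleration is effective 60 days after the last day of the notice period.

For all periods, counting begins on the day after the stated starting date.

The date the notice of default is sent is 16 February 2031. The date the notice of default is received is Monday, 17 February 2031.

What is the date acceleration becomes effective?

26 June 2031

The last day of the grace period: 16 February 2031 + 45 days = 2 April 2031.
The last day of the waiting period: 2 April 2031 + 5 days = 7 April 2031.
The last day of the notice period: 20 calendar days after 7 April 2031 is 27 April 2031.
The date acceleration becomes effective: 60 calendar days after 27 April 2031 is 26 June 2031.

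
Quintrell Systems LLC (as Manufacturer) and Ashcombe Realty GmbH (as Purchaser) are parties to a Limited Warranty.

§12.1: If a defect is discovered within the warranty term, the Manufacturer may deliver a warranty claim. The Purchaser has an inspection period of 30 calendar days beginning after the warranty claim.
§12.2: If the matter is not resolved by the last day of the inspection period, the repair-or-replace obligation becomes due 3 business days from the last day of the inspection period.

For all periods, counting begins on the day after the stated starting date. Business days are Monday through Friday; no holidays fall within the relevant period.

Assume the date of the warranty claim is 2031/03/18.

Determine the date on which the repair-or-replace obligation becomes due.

The last day of the inspection period: 30 calendar days after 2031/03/18 is 2031/04/17.
The date on which the repair-or-replace obligation becomes due: 3 business days after Thursday, 2031/04/17, skipping weekends — Apr 18, Apr 21, Apr 22 — lands on Tuesday, 2031/04/22.

2031/04/22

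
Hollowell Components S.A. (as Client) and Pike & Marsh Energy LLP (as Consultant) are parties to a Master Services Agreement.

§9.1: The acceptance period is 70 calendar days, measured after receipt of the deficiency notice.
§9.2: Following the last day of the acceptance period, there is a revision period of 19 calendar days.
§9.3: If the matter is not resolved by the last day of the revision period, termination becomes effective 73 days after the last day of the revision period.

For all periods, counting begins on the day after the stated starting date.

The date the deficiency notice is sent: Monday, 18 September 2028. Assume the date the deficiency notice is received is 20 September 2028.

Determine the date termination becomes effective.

The last day of the acceptance period: 70 calendar days after 20 September 2028 is 29 November 2028.
Adding 19 calendar days to 29 November 2028 gives 18 December 2028, which is the last day of the revision period.
The date termination becomes effective: 18 December 2028 + 73 days = 1 March 2029.

1 March 2029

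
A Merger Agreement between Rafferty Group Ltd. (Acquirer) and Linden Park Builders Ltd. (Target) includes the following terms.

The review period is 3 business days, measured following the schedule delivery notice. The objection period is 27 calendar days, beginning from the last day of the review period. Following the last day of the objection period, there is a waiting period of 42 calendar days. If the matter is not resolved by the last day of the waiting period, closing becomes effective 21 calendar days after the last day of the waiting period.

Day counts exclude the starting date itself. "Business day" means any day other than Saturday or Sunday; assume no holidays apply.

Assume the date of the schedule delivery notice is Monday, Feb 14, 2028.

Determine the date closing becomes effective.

The last day of the review period: counting 3 business days from Monday, Feb 14, 2028 (Feb 15, Feb 16, Feb 17, skipping weekends) reaches Thursday, Feb 17, 2028.
The last day of the objection period: Feb 17, 2028 + 27 days = Mar 15, 2028.
The last day of the waiting period: Mar 15, 2028 + 42 days = Apr 26, 2028.
The date closing becomes effective: 21 calendar days after Apr 26, 2028 is May 17, 2028.

May 17, 2028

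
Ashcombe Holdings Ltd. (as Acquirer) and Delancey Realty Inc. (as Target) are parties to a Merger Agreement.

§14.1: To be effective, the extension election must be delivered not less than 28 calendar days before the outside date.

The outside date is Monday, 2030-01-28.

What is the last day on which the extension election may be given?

2029-12-31

2030-01-28 minus 28 days is 2029-12-31.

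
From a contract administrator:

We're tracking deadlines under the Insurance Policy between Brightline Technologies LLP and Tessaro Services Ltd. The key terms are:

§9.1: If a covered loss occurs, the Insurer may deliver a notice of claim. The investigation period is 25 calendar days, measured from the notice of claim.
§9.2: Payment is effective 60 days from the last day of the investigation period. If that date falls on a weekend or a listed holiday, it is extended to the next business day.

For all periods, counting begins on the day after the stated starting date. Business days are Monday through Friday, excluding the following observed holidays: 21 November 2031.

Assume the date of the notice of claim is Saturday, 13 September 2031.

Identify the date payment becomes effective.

The last day of the investigation period: 13 September 2031 + 25 days = 8 October 2031.
Adding 60 calendar days to 8 October 2031 gives 7 December 2031, which is the date payment becomes effective. That falls on a Sunday, so it rolls to the next business day, Monday, 8 December 2031.

8 December 2031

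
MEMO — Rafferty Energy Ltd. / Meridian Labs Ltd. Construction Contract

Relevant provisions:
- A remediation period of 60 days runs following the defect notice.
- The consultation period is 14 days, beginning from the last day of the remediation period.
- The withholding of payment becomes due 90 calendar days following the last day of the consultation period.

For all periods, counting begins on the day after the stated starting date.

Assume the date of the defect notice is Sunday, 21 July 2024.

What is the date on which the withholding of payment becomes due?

1 January 2025

The last day of the remediation period: 60 calendar days after 21 July 2024 is 19 September 2024.
Adding 14 calendar days to 19 September 2024 gives 3 October 2024, which is the last day of the consultation period.
Adding 90 calendar days to 3 October 2024 gives 1 January 2025, which is the date on which the withholding of payment becomes due.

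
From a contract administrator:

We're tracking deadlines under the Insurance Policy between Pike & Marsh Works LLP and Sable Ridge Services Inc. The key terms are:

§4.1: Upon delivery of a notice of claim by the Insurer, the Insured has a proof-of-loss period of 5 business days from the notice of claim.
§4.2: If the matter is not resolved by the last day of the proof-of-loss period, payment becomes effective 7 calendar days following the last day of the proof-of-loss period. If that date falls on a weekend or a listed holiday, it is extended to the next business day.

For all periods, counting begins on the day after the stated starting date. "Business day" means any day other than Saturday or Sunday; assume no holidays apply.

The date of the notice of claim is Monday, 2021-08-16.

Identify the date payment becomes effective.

2021-08-30

From Monday, 2021-08-16, 5 business days (Aug 17, Aug 18, Aug 19, Aug 20, Aug 23, skipping weekends) brings us to Monday, 2021-08-23, which is the last day of the proof-of-loss period.
The date payment becomes effective: 2021-08-23 + 7 days = 2021-08-30. 2021-08-30 is a Monday, so no roll-forward applies.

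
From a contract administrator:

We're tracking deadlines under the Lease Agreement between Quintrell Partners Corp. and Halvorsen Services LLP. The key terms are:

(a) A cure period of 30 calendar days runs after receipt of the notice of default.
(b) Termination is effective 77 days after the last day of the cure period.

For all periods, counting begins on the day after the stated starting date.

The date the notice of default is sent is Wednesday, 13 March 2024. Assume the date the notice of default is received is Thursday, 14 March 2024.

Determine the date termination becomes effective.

The last day of the cure period: 14 March 2024 + 30 days = 13 April 2024.
The date termination becomes effective: 13 April 2024 + 77 days = 29 June 2024.

29 June 2024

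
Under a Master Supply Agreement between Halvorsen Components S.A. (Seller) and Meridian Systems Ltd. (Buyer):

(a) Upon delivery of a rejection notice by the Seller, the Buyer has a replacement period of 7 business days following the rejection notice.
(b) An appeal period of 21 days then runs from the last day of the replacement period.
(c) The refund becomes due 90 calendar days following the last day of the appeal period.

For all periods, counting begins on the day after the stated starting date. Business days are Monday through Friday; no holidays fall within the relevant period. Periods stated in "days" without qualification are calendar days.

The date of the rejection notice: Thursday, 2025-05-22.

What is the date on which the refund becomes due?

2025-09-21

The last day of the replacement period: counting 7 business days from Thursday, 2025-05-22 (May 23, May 26, May 27, May 28, May 29, May 30, Jun 2, skipping weekends) reaches Monday, 2025-06-02.
The last day of the appeal period: 21 calendar days after 2025-06-02 is 2025-06-23.
The date on which the refund becomes due: 90 calendar days after 2025-06-23 is 2025-09-21.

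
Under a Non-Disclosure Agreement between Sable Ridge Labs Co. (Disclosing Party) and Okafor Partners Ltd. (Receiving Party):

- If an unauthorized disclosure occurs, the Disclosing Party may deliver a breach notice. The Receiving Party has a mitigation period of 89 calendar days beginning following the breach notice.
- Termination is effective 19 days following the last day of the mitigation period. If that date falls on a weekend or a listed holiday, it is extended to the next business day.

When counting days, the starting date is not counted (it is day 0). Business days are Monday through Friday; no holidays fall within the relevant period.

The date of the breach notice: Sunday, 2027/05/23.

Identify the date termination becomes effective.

2027/09/08

The last day of the mitigation period: 2027/05/23 + 89 days = 2027/08/20.
The date termination becomes effective: 19 calendar days after 2027/08/20 is 2027/09/08. 2027/09/08 is a Wednesday, so no roll-forward applies.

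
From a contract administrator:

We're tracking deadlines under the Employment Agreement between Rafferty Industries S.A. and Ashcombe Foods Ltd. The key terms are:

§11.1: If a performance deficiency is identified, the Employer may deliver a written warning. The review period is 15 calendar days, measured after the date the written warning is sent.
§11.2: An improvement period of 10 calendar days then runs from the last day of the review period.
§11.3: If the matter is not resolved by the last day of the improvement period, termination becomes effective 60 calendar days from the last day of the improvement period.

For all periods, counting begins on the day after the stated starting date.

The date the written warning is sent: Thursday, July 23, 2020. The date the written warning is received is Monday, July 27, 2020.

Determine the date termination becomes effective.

October 16, 2020

The last day of the review period: 15 calendar days after July 23, 2020 is August 7, 2020.
The last day of the improvement period: 10 calendar days after August 7, 2020 is August 17, 2020.
The date termination becomes effective: August 17, 2020 + 60 days = October 16, 2020.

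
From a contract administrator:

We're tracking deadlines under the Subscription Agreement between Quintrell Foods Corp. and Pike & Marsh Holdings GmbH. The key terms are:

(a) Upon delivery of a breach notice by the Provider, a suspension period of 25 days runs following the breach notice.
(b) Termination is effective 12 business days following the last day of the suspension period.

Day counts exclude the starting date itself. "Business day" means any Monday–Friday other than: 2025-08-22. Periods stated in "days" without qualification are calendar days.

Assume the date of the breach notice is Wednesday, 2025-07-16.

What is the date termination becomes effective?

The last day of the suspension period: 25 calendar days after 2025-07-16 is 2025-08-10.
The date termination becomes effective: 12 business days after Sunday, 2025-08-10, skipping weekends and the listed holiday on Aug 22 — Aug 11, Aug 12, Aug 13, Aug 14, …, Aug 25, Aug 26, Aug 27 — lands on Wednesday, 2025-08-27.

2025-08-27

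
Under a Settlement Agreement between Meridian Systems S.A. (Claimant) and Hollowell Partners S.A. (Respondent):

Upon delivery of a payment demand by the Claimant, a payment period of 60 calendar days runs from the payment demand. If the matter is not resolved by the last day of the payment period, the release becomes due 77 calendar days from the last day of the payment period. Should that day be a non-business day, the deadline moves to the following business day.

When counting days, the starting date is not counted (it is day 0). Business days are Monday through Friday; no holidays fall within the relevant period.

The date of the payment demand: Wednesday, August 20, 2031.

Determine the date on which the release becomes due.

The last day of the payment period: August 20, 2031 + 60 days = October 19, 2031.
The date on which the release becomes due: October 19, 2031 + 77 days = January 4, 2032. That falls on a Sunday, so it rolls to the next business day, Monday, January 5, 2032.

January 5, 2032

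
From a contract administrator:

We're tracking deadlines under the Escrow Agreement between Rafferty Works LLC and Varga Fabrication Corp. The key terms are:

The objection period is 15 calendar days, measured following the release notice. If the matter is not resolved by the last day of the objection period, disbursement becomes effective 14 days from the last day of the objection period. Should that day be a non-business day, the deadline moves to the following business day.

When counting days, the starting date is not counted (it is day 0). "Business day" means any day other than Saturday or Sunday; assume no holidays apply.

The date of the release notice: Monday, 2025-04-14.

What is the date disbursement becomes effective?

The last day of the objection period: 15 calendar days after 2025-04-14 is 2025-04-29.
Adding 14 calendar days to 2025-04-29 gives 2025-05-13, which is the date disbursement becomes effective. 2025-05-13 is a Tuesday, so no roll-forward applies.

2025-05-13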